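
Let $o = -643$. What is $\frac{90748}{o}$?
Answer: $- \frac{90748}{643} \approx -141.13$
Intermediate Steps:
$\frac{90748}{o} = \frac{90748}{-643} = 90748 \left(- \frac{1}{643}\right) = - \frac{90748}{643}$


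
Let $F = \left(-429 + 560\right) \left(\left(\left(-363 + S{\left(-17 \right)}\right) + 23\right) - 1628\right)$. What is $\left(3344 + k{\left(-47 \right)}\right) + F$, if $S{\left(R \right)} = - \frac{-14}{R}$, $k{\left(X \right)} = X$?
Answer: $- \frac{4328521}{17} \approx -2.5462 \cdot 10^{5}$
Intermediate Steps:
$S{\left(R \right)} = \frac{14}{R}$
$F = - \frac{4384570}{17}$ ($F = \left(-429 + 560\right) \left(\left(\left(-363 + \frac{14}{-17}\right) + 23\right) - 1628\right) = 131 \left(\left(\left(-363 + 14 \left(- \frac{1}{17}\right)\right) + 23\right) - 1628\right) = 131 \left(\left(\left(-363 - \frac{14}{17}\right) + 23\right) - 1628\right) = 131 \left(\left(- \frac{6185}{17} + 23\right) - 1628\right) = 131 \left(- \frac{5794}{17} - 1628\right) = 131 \left(- \frac{33470}{17}\right) = - \frac{4384570}{17} \approx -2.5792 \cdot 10^{5}$)
$\left(3344 + k{\left(-47 \right)}\right) + F = \left(3344 - 47\right) - \frac{4384570}{17} = 3297 - \frac{4384570}{17} = - \frac{4328521}{17}$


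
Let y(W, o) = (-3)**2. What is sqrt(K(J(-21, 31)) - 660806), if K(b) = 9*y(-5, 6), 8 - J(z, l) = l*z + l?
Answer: 5*I*sqrt(26429) ≈ 812.85*I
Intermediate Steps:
J(z, l) = 8 - l - l*z (J(z, l) = 8 - (l*z + l) = 8 - (l + l*z) = 8 + (-l - l*z) = 8 - l - l*z)
y(W, o) = 9
K(b) = 81 (K(b) = 9*9 = 81)
sqrt(K(J(-21, 31)) - 660806) = sqrt(81 - 660806) = sqrt(-660725) = 5*I*sqrt(26429)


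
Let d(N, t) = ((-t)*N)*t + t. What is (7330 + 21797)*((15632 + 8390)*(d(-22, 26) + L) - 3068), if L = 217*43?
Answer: 16952670428190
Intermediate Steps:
L = 9331
d(N, t) = t - N*t**2 (d(N, t) = (-N*t)*t + t = -N*t**2 + t = t - N*t**2)
(7330 + 21797)*((15632 + 8390)*(d(-22, 26) + L) - 3068) = (7330 + 21797)*((15632 + 8390)*(26*(1 - 1*(-22)*26) + 9331) - 3068) = 29127*(24022*(26*(1 + 572) + 9331) - 3068) = 29127*(24022*(26*573 + 9331) - 3068) = 29127*(24022*(14898 + 9331) - 3068) = 29127*(24022*24229 - 3068) = 29127*(582029038 - 3068) = 29127*582025970 = 16952670428190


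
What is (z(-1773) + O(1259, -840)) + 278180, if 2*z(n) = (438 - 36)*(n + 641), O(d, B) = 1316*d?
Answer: 1707492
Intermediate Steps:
z(n) = 128841 + 201*n (z(n) = ((438 - 36)*(n + 641))/2 = (402*(641 + n))/2 = (257682 + 402*n)/2 = 128841 + 201*n)
(z(-1773) + O(1259, -840)) + 278180 = ((128841 + 201*(-1773)) + 1316*1259) + 278180 = ((128841 - 356373) + 1656844) + 278180 = (-227532 + 1656844) + 278180 = 1429312 + 278180 = 1707492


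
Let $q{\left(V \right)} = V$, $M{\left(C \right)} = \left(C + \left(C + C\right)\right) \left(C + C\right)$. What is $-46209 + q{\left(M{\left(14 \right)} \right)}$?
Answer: $-45033$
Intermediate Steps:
$M{\left(C \right)} = 6 C^{2}$ ($M{\left(C \right)} = \left(C + 2 C\right) 2 C = 3 C 2 C = 6 C^{2}$)
$-46209 + q{\left(M{\left(14 \right)} \right)} = -46209 + 6 \cdot 14^{2} = -46209 + 6 \cdot 196 = -46209 + 1176 = -45033$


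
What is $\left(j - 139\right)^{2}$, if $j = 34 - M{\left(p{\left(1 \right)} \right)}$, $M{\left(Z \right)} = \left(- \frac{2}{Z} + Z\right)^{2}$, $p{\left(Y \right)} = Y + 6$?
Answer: $\frac{54081316}{2401} \approx 22525.0$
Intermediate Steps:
$p{\left(Y \right)} = 6 + Y$
$M{\left(Z \right)} = \left(Z - \frac{2}{Z}\right)^{2}$
$j = - \frac{543}{49}$ ($j = 34 - \frac{\left(-2 + \left(6 + 1\right)^{2}\right)^{2}}{\left(6 + 1\right)^{2}} = 34 - \frac{\left(-2 + 7^{2}\right)^{2}}{49} = 34 - \frac{\left(-2 + 49\right)^{2}}{49} = 34 - \frac{47^{2}}{49} = 34 - \frac{1}{49} \cdot 2209 = 34 - \frac{2209}{49} = - \frac{543}{49} \approx -11.082$)
$\left(j - 139\right)^{2} = \left(- \frac{543}{49} - 139\right)^{2} = \left(- \frac{7354}{49}\right)^{2} = \frac{54081316}{2401}$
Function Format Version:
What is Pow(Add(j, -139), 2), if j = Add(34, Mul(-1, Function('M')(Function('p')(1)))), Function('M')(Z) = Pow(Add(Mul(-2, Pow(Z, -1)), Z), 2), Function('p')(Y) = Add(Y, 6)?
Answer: Rational(54081316, 2401) ≈ 22525.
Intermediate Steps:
Function('p')(Y) = Add(6, Y)
Function('M')(Z) = Pow(Add(Z, Mul(-2, Pow(Z, -1))), 2)
j = Rational(-543, 49) (j = Add(34, Mul(-1, Mul(Pow(Add(6, 1), -2), Pow(Add(-2, Pow(Add(6, 1), 2)), 2)))) = Add(34, Mul(-1, Mul(Pow(7, -2), Pow(Add(-2, Pow(7, 2)), 2)))) = Add(34, Mul(-1, Mul(Rational(1, 49), Pow(Add(-2, 49), 2)))) = Add(34, Mul(-1, Mul(Rational(1, 49), Pow(47, 2)))) = Add(34, Mul(-1, Mul(Rational(1, 49), 2209))) = Add(34, Mul(-1, Rational(2209, 49))) = Add(34, Rational(-2209, 49)) = Rational(-543, 49) ≈ -11.082)
Pow(Add(j, -139), 2) = Pow(Add(Rational(-543, 49), -139), 2) = Pow(Rational(-7354, 49), 2) = Rational(54081316, 2401)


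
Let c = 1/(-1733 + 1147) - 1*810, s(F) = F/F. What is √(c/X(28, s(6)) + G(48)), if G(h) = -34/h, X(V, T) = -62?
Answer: √146793360390/108996 ≈ 3.5151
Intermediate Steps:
s(F) = 1
c = -474661/586 (c = 1/(-586) - 810 = -1/586 - 810 = -474661/586 ≈ -810.00)
√(c/X(28, s(6)) + G(48)) = √(-474661/586/(-62) - 34/48) = √(-474661/586*(-1/62) - 34*1/48) = √(474661/36332 - 17/24) = √(2693555/217992) = √146793360390/108996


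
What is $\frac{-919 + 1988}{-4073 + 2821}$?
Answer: $- \frac{1069}{1252} \approx -0.85383$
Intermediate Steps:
$\frac{-919 + 1988}{-4073 + 2821} = \frac{1069}{-1252} = 1069 \left(- \frac{1}{1252}\right) = - \frac{1069}{1252}$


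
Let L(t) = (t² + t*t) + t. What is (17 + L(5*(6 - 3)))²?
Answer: 232324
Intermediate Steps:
L(t) = t + 2*t² (L(t) = (t² + t²) + t = 2*t² + t = t + 2*t²)
(17 + L(5*(6 - 3)))² = (17 + (5*(6 - 3))*(1 + 2*(5*(6 - 3))))² = (17 + (5*3)*(1 + 2*(5*3)))² = (17 + 15*(1 + 2*15))² = (17 + 15*(1 + 30))² = (17 + 15*31)² = (17 + 465)² = 482² = 232324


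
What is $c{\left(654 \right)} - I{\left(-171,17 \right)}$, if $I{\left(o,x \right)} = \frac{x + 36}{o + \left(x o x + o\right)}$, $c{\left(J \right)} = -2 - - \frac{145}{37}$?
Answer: $\frac{3534992}{1841157} \approx 1.92$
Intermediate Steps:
$c{\left(J \right)} = \frac{71}{37}$ ($c{\left(J \right)} = -2 - \left(-145\right) \frac{1}{37} = -2 - - \frac{145}{37} = -2 + \frac{145}{37} = \frac{71}{37}$)
$I{\left(o,x \right)} = \frac{36 + x}{2 o + o x^{2}}$ ($I{\left(o,x \right)} = \frac{36 + x}{o + \left(o x x + o\right)} = \frac{36 + x}{o + \left(o x^{2} + o\right)} = \frac{36 + x}{o + \left(o + o x^{2}\right)} = \frac{36 + x}{2 o + o x^{2}}$)
$c{\left(654 \right)} - I{\left(-171,17 \right)} = \frac{71}{37} - \frac{36 + 17}{\left(-171\right) \left(2 + 17^{2}\right)} = \frac{71}{37} - \left(- \frac{1}{171}\right) \frac{1}{2 + 289} \cdot 53 = \frac{71}{37} - \left(- \frac{1}{171}\right) \frac{1}{291} \cdot 53 = \frac{71}{37} - - \frac{53}{49761} = \frac{71}{37} + \frac{53}{49761} = \frac{3534992}{1841157}$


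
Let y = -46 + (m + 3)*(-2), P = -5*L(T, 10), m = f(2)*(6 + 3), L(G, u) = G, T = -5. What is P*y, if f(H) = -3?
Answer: 50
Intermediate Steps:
m = -27 (m = -3*(6 + 3) = -3*9 = -27)
P = 25 (P = -5*(-5) = 25)
y = 2 (y = -46 + (-27 + 3)*(-2) = -46 - 24*(-2) = -46 + 48 = 2)
P*y = 25*2 = 50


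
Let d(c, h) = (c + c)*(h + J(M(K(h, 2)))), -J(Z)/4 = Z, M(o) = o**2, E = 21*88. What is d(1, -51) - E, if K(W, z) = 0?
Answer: -1950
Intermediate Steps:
E = 1848
J(Z) = -4*Z
d(c, h) = 2*c*h (d(c, h) = (c + c)*(h - 4*0**2) = (2*c)*(h - 4*0) = (2*c)*(h + 0) = (2*c)*h = 2*c*h)
d(1, -51) - E = 2*1*(-51) - 1*1848 = -102 - 1848 = -1950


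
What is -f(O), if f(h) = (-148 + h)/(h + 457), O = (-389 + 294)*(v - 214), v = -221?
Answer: -41177/41782 ≈ -0.98552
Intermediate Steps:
O = 41325 (O = (-389 + 294)*(-221 - 214) = -95*(-435) = 41325)
f(h) = (-148 + h)/(457 + h)
-f(O) = -(-148 + 41325)/(457 + 41325) = -41177/41782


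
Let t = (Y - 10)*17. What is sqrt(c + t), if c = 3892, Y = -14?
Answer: 2*sqrt(871) ≈ 59.025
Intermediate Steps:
t = -408 (t = (-14 - 10)*17 = -24*17 = -408)
sqrt(c + t) = sqrt(3892 - 408) = sqrt(3484) = 2*sqrt(871)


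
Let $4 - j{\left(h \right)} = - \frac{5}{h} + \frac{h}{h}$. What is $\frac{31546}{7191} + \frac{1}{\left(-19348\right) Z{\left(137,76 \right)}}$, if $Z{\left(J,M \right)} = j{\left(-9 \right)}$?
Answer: $\frac{13427679457}{3060892296} \approx 4.3868$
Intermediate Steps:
$j{\left(h \right)} = 3 + \frac{5}{h}$ ($j{\left(h \right)} = 4 - \left(- \frac{5}{h} + \frac{h}{h}\right) = 4 - \left(- \frac{5}{h} + 1\right) = 4 - \left(1 - \frac{5}{h}\right) = 3 + \frac{5}{h}$)
$Z{\left(J,M \right)} = \frac{22}{9}$ ($Z{\left(J,M \right)} = 3 + \frac{5}{-9} = 3 + 5 \left(- \frac{1}{9}\right) = 3 - \frac{5}{9} = \frac{22}{9}$)
$\frac{31546}{7191} + \frac{1}{\left(-19348\right) Z{\left(137,76 \right)}} = \frac{31546}{7191} + \frac{1}{\left(-19348\right) \frac{22}{9}} = 31546 \cdot \frac{1}{7191} - \frac{9}{425656} = \frac{31546}{7191} - \frac{9}{425656} = \frac{13427679457}{3060892296}$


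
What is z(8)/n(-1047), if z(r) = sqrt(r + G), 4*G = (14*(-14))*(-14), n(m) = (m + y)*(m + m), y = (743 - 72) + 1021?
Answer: -sqrt(694)/1350630 ≈ -1.9505e-5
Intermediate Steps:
y = 1692 (y = 671 + 1021 = 1692)
n(m) = 2*m*(1692 + m) (n(m) = (m + 1692)*(m + m) = (1692 + m)*(2*m) = 2*m*(1692 + m))
G = 686 (G = ((14*(-14))*(-14))/4 = (-196*(-14))/4 = (1/4)*2744 = 686)
z(r) = sqrt(686 + r) (z(r) = sqrt(r + 686) = sqrt(686 + r))
z(8)/n(-1047) = sqrt(686 + 8)/((2*(-1047)*(1692 - 1047))) = sqrt(694)/((2*(-1047)*645)) = sqrt(694)/(-1350630) = sqrt(694)*(-1/1350630) = -sqrt(694)/1350630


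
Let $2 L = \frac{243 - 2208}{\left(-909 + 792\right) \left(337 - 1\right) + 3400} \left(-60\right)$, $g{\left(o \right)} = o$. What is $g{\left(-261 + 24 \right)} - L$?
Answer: $- \frac{4226097}{17956} \approx -235.36$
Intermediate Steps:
$L = - \frac{29475}{17956}$ ($L = \frac{\frac{243 - 2208}{\left(-909 + 792\right) \left(337 - 1\right) + 3400} \left(-60\right)}{2} = \frac{- \frac{1965}{\left(-117\right) 336 + 3400} \left(-60\right)}{2} = \frac{- \frac{1965}{-39312 + 3400} \left(-60\right)}{2} = \frac{- \frac{1965}{-35912} \left(-60\right)}{2} = \frac{\left(-1965\right) \left(- \frac{1}{35912}\right) \left(-60\right)}{2} = \frac{\frac{1965}{35912} \left(-60\right)}{2} = \frac{1}{2} \left(- \frac{29475}{8978}\right) = - \frac{29475}{17956} \approx -1.6415$)
$g{\left(-261 + 24 \right)} - L = \left(-261 + 24\right) - - \frac{29475}{17956} = -237 + \frac{29475}{17956} = - \frac{4226097}{17956}$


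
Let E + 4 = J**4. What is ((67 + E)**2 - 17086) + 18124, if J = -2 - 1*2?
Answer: 102799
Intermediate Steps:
J = -4 (J = -2 - 2 = -4)
E = 252 (E = -4 + (-4)**4 = -4 + 256 = 252)
((67 + E)**2 - 17086) + 18124 = ((67 + 252)**2 - 17086) + 18124 = (319**2 - 17086) + 18124 = (101761 - 17086) + 18124 = 84675 + 18124 = 102799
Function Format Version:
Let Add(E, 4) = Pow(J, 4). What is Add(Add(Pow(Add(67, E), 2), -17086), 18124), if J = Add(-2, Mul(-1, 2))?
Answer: 102799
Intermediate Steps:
J = -4 (J = Add(-2, -2) = -4)
E = 252 (E = Add(-4, Pow(-4, 4)) = Add(-4, 256) = 252)
Add(Add(Pow(Add(67, E), 2), -17086), 18124) = Add(Add(Pow(Add(67, 252), 2), -17086), 18124) = Add(Add(Pow(319, 2), -17086), 18124) = Add(Add(101761, -17086), 18124) = Add(84675, 18124) = 102799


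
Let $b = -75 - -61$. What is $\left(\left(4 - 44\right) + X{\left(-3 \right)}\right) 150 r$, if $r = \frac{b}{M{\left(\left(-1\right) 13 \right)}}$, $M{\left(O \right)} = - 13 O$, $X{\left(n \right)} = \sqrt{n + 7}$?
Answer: $\frac{79800}{169} \approx 472.19$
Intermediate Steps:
$X{\left(n \right)} = \sqrt{7 + n}$
$b = -14$ ($b = -75 + 61 = -14$)
$r = - \frac{14}{169}$ ($r = - \frac{14}{\left(-13\right) \left(\left(-1\right) 13\right)} = - \frac{14}{\left(-13\right) \left(-13\right)} = - \frac{14}{169} \approx -0.08284$)
$\left(\left(4 - 44\right) + X{\left(-3 \right)}\right) 150 r = \left(\left(4 - 44\right) + \sqrt{7 - 3}\right) 150 \left(- \frac{14}{169}\right) = \left(-40 + \sqrt{4}\right) 150 \left(- \frac{14}{169}\right) = \left(-40 + 2\right) 150 \left(- \frac{14}{169}\right) = \left(-38\right) 150 \left(- \frac{14}{169}\right) = \left(-5700\right) \left(- \frac{14}{169}\right) = \frac{79800}{169}$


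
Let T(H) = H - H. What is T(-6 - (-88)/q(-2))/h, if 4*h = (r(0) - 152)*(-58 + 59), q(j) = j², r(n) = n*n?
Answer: 0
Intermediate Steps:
r(n) = n²
h = -38 (h = ((0² - 152)*(-58 + 59))/4 = ((0 - 152)*1)/4 = (-152*1)/4 = (¼)*(-152) = -38)
T(H) = 0
T(-6 - (-88)/q(-2))/h = 0/(-38) = 0*(-1/38) = 0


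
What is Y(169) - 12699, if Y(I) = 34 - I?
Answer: -12834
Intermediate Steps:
Y(169) - 12699 = (34 - 1*169) - 12699 = (34 - 169) - 12699 = -135 - 12699 = -12834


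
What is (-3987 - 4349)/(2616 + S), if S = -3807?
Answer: 8336/1191 ≈ 6.9992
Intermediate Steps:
(-3987 - 4349)/(2616 + S) = (-3987 - 4349)/(2616 - 3807) = -8336/(-1191) = -8336*(-1/1191) = 8336/1191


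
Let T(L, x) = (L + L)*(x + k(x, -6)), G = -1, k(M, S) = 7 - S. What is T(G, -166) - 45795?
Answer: -45489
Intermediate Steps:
T(L, x) = 2*L*(13 + x) (T(L, x) = (L + L)*(x + (7 - 1*(-6))) = (2*L)*(x + (7 + 6)) = (2*L)*(x + 13) = (2*L)*(13 + x) = 2*L*(13 + x))
T(G, -166) - 45795 = 2*(-1)*(13 - 166) - 45795 = 2*(-1)*(-153) - 45795 = 306 - 45795 = -45489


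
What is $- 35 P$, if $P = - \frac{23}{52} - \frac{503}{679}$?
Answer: $\frac{208865}{5044} \approx 41.409$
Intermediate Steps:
$P = - \frac{41773}{35308}$ ($P = \left(-23\right) \frac{1}{52} - \frac{503}{679} = - \frac{23}{52} - \frac{503}{679} = - \frac{41773}{35308} \approx -1.1831$)
$- 35 P = \left(-35\right) \left(- \frac{41773}{35308}\right) = \frac{208865}{5044}$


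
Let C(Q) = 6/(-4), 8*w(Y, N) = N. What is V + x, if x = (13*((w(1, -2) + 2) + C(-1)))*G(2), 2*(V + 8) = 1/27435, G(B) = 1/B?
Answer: -1399181/219480 ≈ -6.3750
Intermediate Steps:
w(Y, N) = N/8
C(Q) = -3/2 (C(Q) = 6*(-1/4) = -3/2)
V = -438959/54870 (V = -8 + (1/2)/27435 = -8 + (1/2)*(1/27435) = -8 + 1/54870 = -438959/54870 ≈ -8.0000)
x = 13/8 (x = (13*(((1/8)*(-2) + 2) - 3/2))/2 = (13*((-1/4 + 2) - 3/2))*(1/2) = (13*(7/4 - 3/2))*(1/2) = (13*(1/4))*(1/2) = (13/4)*(1/2) = 13/8 ≈ 1.6250)
V + x = -438959/54870 + 13/8 = -1399181/219480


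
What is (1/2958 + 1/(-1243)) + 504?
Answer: 1853102461/3676794 ≈ 504.00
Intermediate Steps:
(1/2958 + 1/(-1243)) + 504 = (1/2958 - 1/1243) + 504 = -1715/3676794 + 504 = 1853102461/3676794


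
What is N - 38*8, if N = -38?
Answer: -342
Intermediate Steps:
N - 38*8 = -38 - 38*8 = -38 - 304 = -342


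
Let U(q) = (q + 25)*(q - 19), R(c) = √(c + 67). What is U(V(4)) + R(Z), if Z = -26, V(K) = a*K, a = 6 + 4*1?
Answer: 1365 + √41 ≈ 1371.4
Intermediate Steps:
a = 10 (a = 6 + 4 = 10)
V(K) = 10*K
R(c) = √(67 + c)
U(q) = (-19 + q)*(25 + q) (U(q) = (25 + q)*(-19 + q) = (-19 + q)*(25 + q))
U(V(4)) + R(Z) = (-475 + (10*4)² + 6*(10*4)) + √(67 - 26) = (-475 + 40² + 6*40) + √41 = (-475 + 1600 + 240) + √41 = 1365 + √41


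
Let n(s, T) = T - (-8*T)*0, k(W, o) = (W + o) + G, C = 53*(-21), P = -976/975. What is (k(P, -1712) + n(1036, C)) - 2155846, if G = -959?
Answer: -2105640226/975 ≈ -2.1596e+6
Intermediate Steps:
P = -976/975 (P = -976*1/975 = -976/975 ≈ -1.0010)
C = -1113
k(W, o) = -959 + W + o (k(W, o) = (W + o) - 959 = -959 + W + o)
n(s, T) = T (n(s, T) = T - 1*0 = T + 0 = T)
(k(P, -1712) + n(1036, C)) - 2155846 = ((-959 - 976/975 - 1712) - 1113) - 2155846 = (-2605201/975 - 1113) - 2155846 = -3690376/975 - 2155846 = -2105640226/975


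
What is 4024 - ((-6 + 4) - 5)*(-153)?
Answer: 2953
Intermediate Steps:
4024 - ((-6 + 4) - 5)*(-153) = 4024 - (-2 - 5)*(-153) = 4024 - (-7)*(-153) = 4024 - 1*1071 = 4024 - 1071 = 2953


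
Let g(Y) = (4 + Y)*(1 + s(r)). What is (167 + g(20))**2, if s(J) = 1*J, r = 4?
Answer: 82369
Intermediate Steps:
s(J) = J
g(Y) = 20 + 5*Y (g(Y) = (4 + Y)*(1 + 4) = (4 + Y)*5 = 20 + 5*Y)
(167 + g(20))**2 = (167 + (20 + 5*20))**2 = (167 + (20 + 100))**2 = (167 + 120)**2 = 287**2 = 82369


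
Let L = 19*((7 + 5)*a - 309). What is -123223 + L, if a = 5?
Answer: -127954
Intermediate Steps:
L = -4731 (L = 19*((7 + 5)*5 - 309) = 19*(12*5 - 309) = 19*(60 - 309) = 19*(-249) = -4731)
-123223 + L = -123223 - 4731 = -127954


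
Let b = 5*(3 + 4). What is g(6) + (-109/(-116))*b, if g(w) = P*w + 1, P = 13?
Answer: 12979/116 ≈ 111.89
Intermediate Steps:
g(w) = 1 + 13*w (g(w) = 13*w + 1 = 1 + 13*w)
b = 35 (b = 5*7 = 35)
g(6) + (-109/(-116))*b = (1 + 13*6) - 109/(-116)*35 = (1 + 78) - 109*(-1/116)*35 = 79 + (109/116)*35 = 79 + 3815/116 = 12979/116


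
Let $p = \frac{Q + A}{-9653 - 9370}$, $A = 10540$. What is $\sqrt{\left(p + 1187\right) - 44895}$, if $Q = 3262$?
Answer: $\frac{i \sqrt{15817074468978}}{19023} \approx 209.07 i$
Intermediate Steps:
$p = - \frac{13802}{19023}$ ($p = \frac{3262 + 10540}{-9653 - 9370} = \frac{13802}{-19023} = 13802 \left(- \frac{1}{19023}\right) = - \frac{13802}{19023} \approx -0.72554$)
$\sqrt{\left(p + 1187\right) - 44895} = \sqrt{\left(- \frac{13802}{19023} + 1187\right) - 44895} = \sqrt{\frac{22566499}{19023} - 44895} = \sqrt{- \frac{831471086}{19023}} = \frac{i \sqrt{15817074468978}}{19023}$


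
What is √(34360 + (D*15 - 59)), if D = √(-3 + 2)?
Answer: √(34301 + 15*I) ≈ 185.21 + 0.0405*I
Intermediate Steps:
D = I (D = √(-1) = I ≈ 1.0*I)
√(34360 + (D*15 - 59)) = √(34360 + (I*15 - 59)) = √(34360 + (15*I - 59)) = √(34360 + (-59 + 15*I)) = √(34301 + 15*I)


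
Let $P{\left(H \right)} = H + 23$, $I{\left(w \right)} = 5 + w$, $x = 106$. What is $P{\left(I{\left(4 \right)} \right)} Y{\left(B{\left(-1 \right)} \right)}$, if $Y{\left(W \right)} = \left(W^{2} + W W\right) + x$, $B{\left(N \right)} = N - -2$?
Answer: $3456$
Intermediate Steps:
$B{\left(N \right)} = 2 + N$ ($B{\left(N \right)} = N + 2 = 2 + N$)
$Y{\left(W \right)} = 106 + 2 W^{2}$ ($Y{\left(W \right)} = \left(W^{2} + W W\right) + 106 = \left(W^{2} + W^{2}\right) + 106 = 2 W^{2} + 106 = 106 + 2 W^{2}$)
$P{\left(H \right)} = 23 + H$
$P{\left(I{\left(4 \right)} \right)} Y{\left(B{\left(-1 \right)} \right)} = \left(23 + \left(5 + 4\right)\right) \left(106 + 2 \left(2 - 1\right)^{2}\right) = \left(23 + 9\right) \left(106 + 2 \cdot 1^{2}\right) = 32 \left(106 + 2 \cdot 1\right) = 32 \left(106 + 2\right) = 32 \cdot 108 = 3456$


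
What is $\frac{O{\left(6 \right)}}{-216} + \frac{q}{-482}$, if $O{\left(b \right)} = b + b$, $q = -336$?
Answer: $\frac{2783}{4338} \approx 0.64154$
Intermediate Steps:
$O{\left(b \right)} = 2 b$
$\frac{O{\left(6 \right)}}{-216} + \frac{q}{-482} = \frac{2 \cdot 6}{-216} - \frac{336}{-482} = 12 \left(- \frac{1}{216}\right) - - \frac{168}{241} = - \frac{1}{18} + \frac{168}{241} = \frac{2783}{4338}$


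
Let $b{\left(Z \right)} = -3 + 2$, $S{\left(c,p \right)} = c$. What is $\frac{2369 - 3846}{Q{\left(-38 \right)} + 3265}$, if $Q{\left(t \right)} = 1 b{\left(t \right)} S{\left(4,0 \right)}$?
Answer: $- \frac{1477}{3261} \approx -0.45293$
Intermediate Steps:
$b{\left(Z \right)} = -1$
$Q{\left(t \right)} = -4$ ($Q{\left(t \right)} = 1 \left(-1\right) 4 = \left(-1\right) 4 = -4$)
$\frac{2369 - 3846}{Q{\left(-38 \right)} + 3265} = \frac{2369 - 3846}{-4 + 3265} = - \frac{1477}{3261}$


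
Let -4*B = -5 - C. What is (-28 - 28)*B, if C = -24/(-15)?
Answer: -462/5 ≈ -92.400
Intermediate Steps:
C = 8/5 (C = -24*(-1/15) = 8/5 ≈ 1.6000)
B = 33/20 (B = -(-5 - 1*8/5)/4 = -(-5 - 8/5)/4 = -1/4*(-33/5) = 33/20 ≈ 1.6500)
(-28 - 28)*B = (-28 - 28)*(33/20) = -56*33/20 = -462/5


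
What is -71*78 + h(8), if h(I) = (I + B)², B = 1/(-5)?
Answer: -136929/25 ≈ -5477.2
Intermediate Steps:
B = -⅕ ≈ -0.20000
h(I) = (-⅕ + I)² (h(I) = (I - ⅕)² = (-⅕ + I)²)
-71*78 + h(8) = -71*78 + (-1 + 5*8)²/25 = -5538 + (-1 + 40)²/25 = -5538 + (1/25)*39² = -5538 + (1/25)*1521 = -5538 + 1521/25 = -136929/25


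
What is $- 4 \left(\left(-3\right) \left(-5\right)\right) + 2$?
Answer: $-58$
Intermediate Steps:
$- 4 \left(\left(-3\right) \left(-5\right)\right) + 2 = \left(-4\right) 15 + 2 = -60 + 2 = -58$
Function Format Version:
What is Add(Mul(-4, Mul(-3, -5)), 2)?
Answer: -58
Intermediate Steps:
Add(Mul(-4, Mul(-3, -5)), 2) = Add(Mul(-4, 15), 2) = Add(-60, 2) = -58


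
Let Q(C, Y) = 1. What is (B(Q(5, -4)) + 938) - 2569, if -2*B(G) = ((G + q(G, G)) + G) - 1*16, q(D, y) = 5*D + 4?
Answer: -3257/2 ≈ -1628.5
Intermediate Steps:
q(D, y) = 4 + 5*D
B(G) = 6 - 7*G/2 (B(G) = -(((G + (4 + 5*G)) + G) - 1*16)/2 = -(((4 + 6*G) + G) - 16)/2 = -((4 + 7*G) - 16)/2 = -(-12 + 7*G)/2 = 6 - 7*G/2)
(B(Q(5, -4)) + 938) - 2569 = ((6 - 7/2*1) + 938) - 2569 = ((6 - 7/2) + 938) - 2569 = (5/2 + 938) - 2569 = 1881/2 - 2569 = -3257/2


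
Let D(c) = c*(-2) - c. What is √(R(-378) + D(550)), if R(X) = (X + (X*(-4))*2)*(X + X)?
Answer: I*√2002026 ≈ 1414.9*I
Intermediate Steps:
D(c) = -3*c (D(c) = -2*c - c = -3*c)
R(X) = -14*X² (R(X) = (X - 4*X*2)*(2*X) = (X - 8*X)*(2*X) = (-7*X)*(2*X) = -14*X²)
√(R(-378) + D(550)) = √(-14*(-378)² - 3*550) = √(-14*142884 - 1650) = √(-2000376 - 1650) = √(-2002026) = I*√2002026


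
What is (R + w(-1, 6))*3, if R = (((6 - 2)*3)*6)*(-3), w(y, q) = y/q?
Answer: -1297/2 ≈ -648.50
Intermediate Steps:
R = -216 (R = ((4*3)*6)*(-3) = (12*6)*(-3) = 72*(-3) = -216)
(R + w(-1, 6))*3 = (-216 - 1/6)*3 = (-216 - 1*⅙)*3 = (-216 - ⅙)*3 = -1297/6*3 = -1297/2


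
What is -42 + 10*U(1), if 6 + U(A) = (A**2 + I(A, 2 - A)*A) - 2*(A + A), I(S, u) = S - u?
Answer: -132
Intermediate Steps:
U(A) = -6 + A**2 - 4*A + A*(-2 + 2*A) (U(A) = -6 + ((A**2 + (A - (2 - A))*A) - 2*(A + A)) = -6 + ((A**2 + (A + (-2 + A))*A) - 4*A) = -6 + ((A**2 + (-2 + 2*A)*A) - 4*A) = -6 + ((A**2 + A*(-2 + 2*A)) - 4*A) = -6 + (A**2 - 4*A + A*(-2 + 2*A)) = -6 + A**2 - 4*A + A*(-2 + 2*A))
-42 + 10*U(1) = -42 + 10*(-6 - 6*1 + 3*1**2) = -42 + 10*(-6 - 6 + 3*1) = -42 + 10*(-6 - 6 + 3) = -42 + 10*(-9) = -42 - 90 = -132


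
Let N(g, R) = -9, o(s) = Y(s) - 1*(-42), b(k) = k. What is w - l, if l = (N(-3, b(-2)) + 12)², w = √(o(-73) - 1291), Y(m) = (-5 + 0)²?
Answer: -9 + 6*I*√34 ≈ -9.0 + 34.986*I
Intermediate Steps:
Y(m) = 25 (Y(m) = (-5)² = 25)
o(s) = 67 (o(s) = 25 - 1*(-42) = 25 + 42 = 67)
w = 6*I*√34 (w = √(67 - 1291) = √(-1224) = 6*I*√34 ≈ 34.986*I)
l = 9 (l = (-9 + 12)² = 3² = 9)
w - l = 6*I*√34 - 1*9 = 6*I*√34 - 9 = -9 + 6*I*√34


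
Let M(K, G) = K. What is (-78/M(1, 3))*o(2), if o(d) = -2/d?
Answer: 78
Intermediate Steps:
(-78/M(1, 3))*o(2) = (-78/1)*(-2/2) = (-78)*(-2*1/2) = -39*2*(-1) = -78*(-1) = 78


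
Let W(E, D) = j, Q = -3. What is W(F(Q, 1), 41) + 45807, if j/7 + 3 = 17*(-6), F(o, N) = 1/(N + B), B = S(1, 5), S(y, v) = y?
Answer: 45072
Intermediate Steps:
B = 1
F(o, N) = 1/(1 + N) (F(o, N) = 1/(N + 1) = 1/(1 + N))
j = -735 (j = -21 + 7*(17*(-6)) = -21 + 7*(-102) = -21 - 714 = -735)
W(E, D) = -735
W(F(Q, 1), 41) + 45807 = -735 + 45807 = 45072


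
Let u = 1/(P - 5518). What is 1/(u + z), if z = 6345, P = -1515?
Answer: 7033/44624384 ≈ 0.00015760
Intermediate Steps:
u = -1/7033 (u = 1/(-1515 - 5518) = 1/(-7033) = -1/7033 ≈ -0.00014219)
1/(u + z) = 1/(-1/7033 + 6345) = 1/(44624384/7033) = 7033/44624384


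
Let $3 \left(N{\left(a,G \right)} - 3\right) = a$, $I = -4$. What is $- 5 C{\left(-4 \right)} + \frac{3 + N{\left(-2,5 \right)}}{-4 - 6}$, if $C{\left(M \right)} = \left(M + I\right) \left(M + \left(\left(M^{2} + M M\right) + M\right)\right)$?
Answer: $\frac{14392}{15} \approx 959.47$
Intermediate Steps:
$N{\left(a,G \right)} = 3 + \frac{a}{3}$
$C{\left(M \right)} = \left(-4 + M\right) \left(2 M + 2 M^{2}\right)$ ($C{\left(M \right)} = \left(M - 4\right) \left(M + \left(\left(M^{2} + M M\right) + M\right)\right) = \left(-4 + M\right) \left(M + \left(\left(M^{2} + M^{2}\right) + M\right)\right) = \left(-4 + M\right) \left(M + \left(2 M^{2} + M\right)\right) = \left(-4 + M\right) \left(M + \left(M + 2 M^{2}\right)\right) = \left(-4 + M\right) \left(2 M + 2 M^{2}\right)$)
$- 5 C{\left(-4 \right)} + \frac{3 + N{\left(-2,5 \right)}}{-4 - 6} = - 5 \cdot 2 \left(-4\right) \left(-4 + \left(-4\right)^{2} - -12\right) + \frac{3 + \left(3 + \frac{1}{3} \left(-2\right)\right)}{-4 - 6} = - 5 \cdot 2 \left(-4\right) \left(-4 + 16 + 12\right) + \frac{3 + \left(3 - \frac{2}{3}\right)}{-10} = - 5 \cdot 2 \left(-4\right) 24 + \left(3 + \frac{7}{3}\right) \left(- \frac{1}{10}\right) = \left(-5\right) \left(-192\right) + \frac{16}{3} \left(- \frac{1}{10}\right) = 960 - \frac{8}{15} = \frac{14392}{15}$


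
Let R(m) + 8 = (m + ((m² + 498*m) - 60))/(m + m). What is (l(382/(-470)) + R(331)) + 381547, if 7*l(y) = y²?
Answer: 48873430637011/127956325 ≈ 3.8195e+5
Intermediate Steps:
R(m) = -8 + (-60 + m² + 499*m)/(2*m) (R(m) = -8 + (m + ((m² + 498*m) - 60))/(m + m) = -8 + (m + (-60 + m² + 498*m))/((2*m)) = -8 + (-60 + m² + 499*m)*(1/(2*m)) = -8 + (-60 + m² + 499*m)/(2*m))
l(y) = y²/7
(l(382/(-470)) + R(331)) + 381547 = ((382/(-470))²/7 + (½)*(-60 + 331*(483 + 331))/331) + 381547 = ((382*(-1/470))²/7 + (½)*(1/331)*(-60 + 331*814)) + 381547 = ((-191/235)²/7 + (½)*(1/331)*(-60 + 269434)) + 381547 = ((⅐)*(36481/55225) + (½)*(1/331)*269374) + 381547 = (36481/386575 + 134687/331) + 381547 = 52078702236/127956325 + 381547 = 48873430637011/127956325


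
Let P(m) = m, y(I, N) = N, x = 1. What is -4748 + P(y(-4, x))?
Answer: -4747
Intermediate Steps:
-4748 + P(y(-4, x)) = -4748 + 1 = -4747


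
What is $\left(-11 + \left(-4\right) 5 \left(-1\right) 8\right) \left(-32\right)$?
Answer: $-4768$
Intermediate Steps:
$\left(-11 + \left(-4\right) 5 \left(-1\right) 8\right) \left(-32\right) = \left(-11 + \left(-20\right) \left(-1\right) 8\right) \left(-32\right) = \left(-11 + 20 \cdot 8\right) \left(-32\right) = \left(-11 + 160\right) \left(-32\right) = 149 \left(-32\right) = -4768$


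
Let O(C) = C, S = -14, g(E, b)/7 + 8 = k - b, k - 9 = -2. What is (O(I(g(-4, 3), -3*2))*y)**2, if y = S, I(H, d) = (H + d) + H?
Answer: 753424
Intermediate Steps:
k = 7 (k = 9 - 2 = 7)
g(E, b) = -7 - 7*b (g(E, b) = -56 + 7*(7 - b) = -56 + (49 - 7*b) = -7 - 7*b)
I(H, d) = d + 2*H
y = -14
(O(I(g(-4, 3), -3*2))*y)**2 = ((-3*2 + 2*(-7 - 7*3))*(-14))**2 = ((-6 + 2*(-7 - 21))*(-14))**2 = ((-6 + 2*(-28))*(-14))**2 = ((-6 - 56)*(-14))**2 = (-62*(-14))**2 = 868**2 = 753424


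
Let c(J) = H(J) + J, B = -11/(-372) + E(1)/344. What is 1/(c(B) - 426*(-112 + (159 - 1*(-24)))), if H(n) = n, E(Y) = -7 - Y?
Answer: -7998/241907407 ≈ -3.3062e-5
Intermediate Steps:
B = 101/15996 (B = -11/(-372) + (-7 - 1*1)/344 = -11*(-1/372) + (-7 - 1)*(1/344) = 11/372 - 8*1/344 = 11/372 - 1/43 = 101/15996 ≈ 0.0063141)
c(J) = 2*J (c(J) = J + J = 2*J)
1/(c(B) - 426*(-112 + (159 - 1*(-24)))) = 1/(2*(101/15996) - 426*(-112 + (159 - 1*(-24)))) = 1/(101/7998 - 426*(-112 + (159 + 24))) = 1/(101/7998 - 426*(-112 + 183)) = 1/(101/7998 - 426*71) = 1/(101/7998 - 30246) = 1/(-241907407/7998) = -7998/241907407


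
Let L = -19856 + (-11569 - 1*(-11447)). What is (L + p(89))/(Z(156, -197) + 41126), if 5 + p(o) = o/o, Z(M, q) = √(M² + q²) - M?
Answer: -163732508/335695551 + 19982*√63145/1678477755 ≈ -0.48475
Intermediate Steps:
L = -19978 (L = -19856 + (-11569 + 11447) = -19856 - 122 = -19978)
p(o) = -4 (p(o) = -5 + o/o = -5 + 1 = -4)
(L + p(89))/(Z(156, -197) + 41126) = (-19978 - 4)/((√(156² + (-197)²) - 1*156) + 41126) = -19982/((√(24336 + 38809) - 156) + 41126) = -19982/((√63145 - 156) + 41126) = -19982/((-156 + √63145) + 41126) = -19982/(40970 + √63145)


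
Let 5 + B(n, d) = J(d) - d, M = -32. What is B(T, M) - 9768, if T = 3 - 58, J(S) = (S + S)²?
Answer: -5645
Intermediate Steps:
J(S) = 4*S² (J(S) = (2*S)² = 4*S²)
T = -55
B(n, d) = -5 - d + 4*d² (B(n, d) = -5 + (4*d² - d) = -5 + (-d + 4*d²) = -5 - d + 4*d²)
B(T, M) - 9768 = (-5 - 1*(-32) + 4*(-32)²) - 9768 = (-5 + 32 + 4*1024) - 9768 = (-5 + 32 + 4096) - 9768 = 4123 - 9768 = -5645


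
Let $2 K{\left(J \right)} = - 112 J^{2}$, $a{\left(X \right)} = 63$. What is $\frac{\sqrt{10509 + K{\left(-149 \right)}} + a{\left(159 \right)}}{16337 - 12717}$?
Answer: $\frac{63}{3620} + \frac{i \sqrt{1232747}}{3620} \approx 0.017403 + 0.30671 i$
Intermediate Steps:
$K{\left(J \right)} = - 56 J^{2}$ ($K{\left(J \right)} = \frac{\left(-112\right) J^{2}}{2} = - 56 J^{2}$)
$\frac{\sqrt{10509 + K{\left(-149 \right)}} + a{\left(159 \right)}}{16337 - 12717} = \frac{\sqrt{10509 - 56 \left(-149\right)^{2}} + 63}{16337 - 12717} = \frac{\sqrt{10509 - 1243256} + 63}{3620} = \left(\sqrt{10509 - 1243256} + 63\right) \frac{1}{3620} = \left(\sqrt{-1232747} + 63\right) \frac{1}{3620} = \left(i \sqrt{1232747} + 63\right) \frac{1}{3620} = \left(63 + i \sqrt{1232747}\right) \frac{1}{3620} = \frac{63}{3620} + \frac{i \sqrt{1232747}}{3620}$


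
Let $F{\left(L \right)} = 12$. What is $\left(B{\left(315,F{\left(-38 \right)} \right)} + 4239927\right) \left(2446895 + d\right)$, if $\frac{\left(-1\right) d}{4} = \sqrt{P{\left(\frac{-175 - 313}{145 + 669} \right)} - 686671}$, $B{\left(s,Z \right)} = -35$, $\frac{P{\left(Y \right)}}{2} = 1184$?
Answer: $10374570535340 - 16959568 i \sqrt{684303} \approx 1.0375 \cdot 10^{13} - 1.4029 \cdot 10^{10} i$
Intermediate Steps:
$P{\left(Y \right)} = 2368$ ($P{\left(Y \right)} = 2 \cdot 1184 = 2368$)
$d = - 4 i \sqrt{684303}$ ($d = - 4 \sqrt{2368 - 686671} = - 4 \sqrt{-684303} = - 4 i \sqrt{684303} \approx - 3308.9 i$)
$\left(B{\left(315,F{\left(-38 \right)} \right)} + 4239927\right) \left(2446895 + d\right) = \left(-35 + 4239927\right) \left(2446895 - 4 i \sqrt{684303}\right) = 4239892 \left(2446895 - 4 i \sqrt{684303}\right) = 10374570535340 - 16959568 i \sqrt{684303}$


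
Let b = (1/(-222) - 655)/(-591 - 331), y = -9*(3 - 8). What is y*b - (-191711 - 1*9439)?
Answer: 13726243365/68228 ≈ 2.0118e+5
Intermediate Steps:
y = 45 (y = -9*(-5) = -1*(-45) = 45)
b = 145411/204684 (b = (-1/222 - 655)/(-922) = -145411/222*(-1/922) = 145411/204684 ≈ 0.71042)
y*b - (-191711 - 1*9439) = 45*(145411/204684) - (-191711 - 1*9439) = 2181165/68228 - (-191711 - 9439) = 2181165/68228 - 1*(-201150) = 2181165/68228 + 201150 = 13726243365/68228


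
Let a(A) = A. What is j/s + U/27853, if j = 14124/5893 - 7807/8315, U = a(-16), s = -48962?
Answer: -40376101694517/66823593016882870 ≈ -0.00060422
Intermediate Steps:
U = -16
j = 71434409/49000295 (j = 14124*(1/5893) - 7807*1/8315 = 14124/5893 - 7807/8315 = 71434409/49000295 ≈ 1.4578)
j/s + U/27853 = (71434409/49000295)/(-48962) - 16/27853 = (71434409/49000295)*(-1/48962) - 16*1/27853 = -71434409/2399152443790 - 16/27853 = -40376101694517/66823593016882870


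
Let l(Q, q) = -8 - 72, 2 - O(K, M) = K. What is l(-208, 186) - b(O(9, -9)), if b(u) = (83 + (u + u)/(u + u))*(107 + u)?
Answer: -8480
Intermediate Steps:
O(K, M) = 2 - K
l(Q, q) = -80
b(u) = 8988 + 84*u (b(u) = (83 + (2*u)/((2*u)))*(107 + u) = (83 + (2*u)*(1/(2*u)))*(107 + u) = (83 + 1)*(107 + u) = 84*(107 + u) = 8988 + 84*u)
l(-208, 186) - b(O(9, -9)) = -80 - (8988 + 84*(2 - 1*9)) = -80 - (8988 + 84*(2 - 9)) = -80 - (8988 + 84*(-7)) = -80 - (8988 - 588) = -80 - 1*8400 = -80 - 8400 = -8480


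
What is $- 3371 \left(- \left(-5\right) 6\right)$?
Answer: $-101130$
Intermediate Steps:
$- 3371 \left(- \left(-5\right) 6\right) = - 3371 \left(\left(-1\right) \left(-30\right)\right) = \left(-3371\right) 30 = -101130$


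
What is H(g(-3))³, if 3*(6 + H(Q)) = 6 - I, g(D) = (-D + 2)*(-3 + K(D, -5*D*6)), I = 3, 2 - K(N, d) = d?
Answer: -125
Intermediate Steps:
K(N, d) = 2 - d
g(D) = (-1 + 30*D)*(2 - D) (g(D) = (-D + 2)*(-3 + (2 - (-5*D)*6)) = (2 - D)*(-3 + (2 - (-30)*D)) = (2 - D)*(-3 + (2 + 30*D)) = (2 - D)*(-1 + 30*D) = (-1 + 30*D)*(2 - D))
H(Q) = -5 (H(Q) = -6 + (6 - 1*3)/3 = -6 + (6 - 3)/3 = -6 + (⅓)*3 = -6 + 1 = -5)
H(g(-3))³ = (-5)³ = -125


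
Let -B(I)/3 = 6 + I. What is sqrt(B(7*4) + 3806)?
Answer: 2*sqrt(926) ≈ 60.860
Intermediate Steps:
B(I) = -18 - 3*I (B(I) = -3*(6 + I) = -18 - 3*I)
sqrt(B(7*4) + 3806) = sqrt((-18 - 21*4) + 3806) = sqrt((-18 - 3*28) + 3806) = sqrt((-18 - 84) + 3806) = sqrt(-102 + 3806) = sqrt(3704) = 2*sqrt(926)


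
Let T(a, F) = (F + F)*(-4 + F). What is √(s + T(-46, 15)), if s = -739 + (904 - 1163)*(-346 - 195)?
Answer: √139710 ≈ 373.78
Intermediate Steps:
T(a, F) = 2*F*(-4 + F) (T(a, F) = (2*F)*(-4 + F) = 2*F*(-4 + F))
s = 139380 (s = -739 - 259*(-541) = -739 + 140119 = 139380)
√(s + T(-46, 15)) = √(139380 + 2*15*(-4 + 15)) = √(139380 + 2*15*11) = √(139380 + 330) = √139710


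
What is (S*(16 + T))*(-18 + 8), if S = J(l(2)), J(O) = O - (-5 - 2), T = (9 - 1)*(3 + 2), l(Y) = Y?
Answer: -5040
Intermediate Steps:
T = 40 (T = 8*5 = 40)
J(O) = 7 + O (J(O) = O - 1*(-7) = O + 7 = 7 + O)
S = 9 (S = 7 + 2 = 9)
(S*(16 + T))*(-18 + 8) = (9*(16 + 40))*(-18 + 8) = (9*56)*(-10) = 504*(-10) = -5040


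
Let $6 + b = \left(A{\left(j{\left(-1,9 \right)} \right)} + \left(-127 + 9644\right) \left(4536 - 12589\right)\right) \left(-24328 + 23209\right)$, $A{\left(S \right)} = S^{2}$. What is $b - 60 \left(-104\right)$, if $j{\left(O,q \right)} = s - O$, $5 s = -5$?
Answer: $85760614953$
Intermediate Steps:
$s = -1$ ($s = \frac{1}{5} \left(-5\right) = -1$)
$j{\left(O,q \right)} = -1 - O$
$b = 85760608713$ ($b = -6 + \left(\left(-1 - -1\right)^{2} + \left(-127 + 9644\right) \left(4536 - 12589\right)\right) \left(-24328 + 23209\right) = -6 + \left(\left(-1 + 1\right)^{2} + 9517 \left(-8053\right)\right) \left(-1119\right) = -6 + \left(0^{2} - 76640401\right) \left(-1119\right) = -6 + \left(0 - 76640401\right) \left(-1119\right) = -6 - -85760608719 = -6 + 85760608719 = 85760608713$)
$b - 60 \left(-104\right) = 85760608713 - 60 \left(-104\right) = 85760608713 - -6240 = 85760608713 + 6240 = 85760614953$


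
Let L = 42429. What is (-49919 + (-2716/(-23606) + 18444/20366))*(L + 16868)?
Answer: -355760616811049247/120189949 ≈ -2.9600e+9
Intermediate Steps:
(-49919 + (-2716/(-23606) + 18444/20366))*(L + 16868) = (-49919 + (-2716/(-23606) + 18444/20366))*(42429 + 16868) = (-49919 + (-2716*(-1/23606) + 18444*(1/20366)))*59297 = (-49919 + (1358/11803 + 9222/10183))*59297 = (-49919 + 122675780/120189949)*59297 = -5999639388351/120189949*59297 = -355760616811049247/120189949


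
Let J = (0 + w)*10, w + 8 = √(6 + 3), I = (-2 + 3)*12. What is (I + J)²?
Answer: 1444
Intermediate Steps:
I = 12 (I = 1*12 = 12)
w = -5 (w = -8 + √(6 + 3) = -8 + √9 = -8 + 3 = -5)
J = -50 (J = (0 - 5)*10 = -5*10 = -50)
(I + J)² = (12 - 50)² = (-38)² = 1444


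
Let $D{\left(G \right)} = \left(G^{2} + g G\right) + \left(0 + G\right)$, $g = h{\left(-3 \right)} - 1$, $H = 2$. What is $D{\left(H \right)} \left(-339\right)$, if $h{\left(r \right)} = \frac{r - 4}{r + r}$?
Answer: $-2147$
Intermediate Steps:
$h{\left(r \right)} = \frac{-4 + r}{2 r}$
$g = \frac{1}{6}$ ($g = \frac{-4 - 3}{2 \left(-3\right)} - 1 = \frac{1}{2} \left(- \frac{1}{3}\right) \left(-7\right) - 1 = \frac{7}{6} - 1 = \frac{1}{6} \approx 0.16667$)
$D{\left(G \right)} = G^{2} + \frac{7 G}{6}$ ($D{\left(G \right)} = \left(G^{2} + \frac{G}{6}\right) + \left(0 + G\right) = \left(G^{2} + \frac{G}{6}\right) + G = G^{2} + \frac{7 G}{6}$)
$D{\left(H \right)} \left(-339\right) = \frac{1}{6} \cdot 2 \left(7 + 6 \cdot 2\right) \left(-339\right) = \frac{1}{6} \cdot 2 \left(7 + 12\right) \left(-339\right) = \frac{1}{6} \cdot 2 \cdot 19 \left(-339\right) = \frac{19}{3} \left(-339\right) = -2147$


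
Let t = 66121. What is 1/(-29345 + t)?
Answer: 1/36776 ≈ 2.7192e-5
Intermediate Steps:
1/(-29345 + t) = 1/(-29345 + 66121) = 1/36776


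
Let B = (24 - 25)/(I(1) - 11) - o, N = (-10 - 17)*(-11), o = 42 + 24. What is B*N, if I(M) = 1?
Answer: -195723/10 ≈ -19572.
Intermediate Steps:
o = 66
N = 297 (N = -27*(-11) = 297)
B = -659/10 (B = (24 - 25)/(1 - 11) - 1*66 = -1/(-10) - 66 = -1*(-1/10) - 66 = 1/10 - 66 = -659/10 ≈ -65.900)
B*N = -659/10*297 = -195723/10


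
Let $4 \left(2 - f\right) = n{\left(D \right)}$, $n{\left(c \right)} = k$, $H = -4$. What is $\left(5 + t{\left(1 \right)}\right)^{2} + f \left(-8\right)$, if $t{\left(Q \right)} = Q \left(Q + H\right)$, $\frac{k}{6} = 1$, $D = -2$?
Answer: $0$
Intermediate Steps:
$k = 6$ ($k = 6 \cdot 1 = 6$)
$t{\left(Q \right)} = Q \left(-4 + Q\right)$ ($t{\left(Q \right)} = Q \left(Q - 4\right) = Q \left(-4 + Q\right)$)
$n{\left(c \right)} = 6$
$f = \frac{1}{2}$ ($f = 2 - \frac{3}{2} = \frac{1}{2} \approx 0.5$)
$\left(5 + t{\left(1 \right)}\right)^{2} + f \left(-8\right) = \left(5 + 1 \left(-4 + 1\right)\right)^{2} + \frac{1}{2} \left(-8\right) = \left(5 + 1 \left(-3\right)\right)^{2} - 4 = \left(5 - 3\right)^{2} - 4 = 2^{2} - 4 = 4 - 4 = 0$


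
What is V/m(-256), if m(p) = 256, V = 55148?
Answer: 13787/64 ≈ 215.42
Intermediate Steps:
V/m(-256) = 55148/256 = 55148*(1/256) = 13787/64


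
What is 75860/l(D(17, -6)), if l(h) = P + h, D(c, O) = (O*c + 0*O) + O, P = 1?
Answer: -75860/107 ≈ -708.97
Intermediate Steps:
D(c, O) = O + O*c (D(c, O) = (O*c + 0) + O = O*c + O = O + O*c)
l(h) = 1 + h
75860/l(D(17, -6)) = 75860/(1 - 6*(1 + 17)) = 75860/(1 - 6*18) = 75860/(1 - 108) = 75860/(-107) = 75860*(-1/107) = -75860/107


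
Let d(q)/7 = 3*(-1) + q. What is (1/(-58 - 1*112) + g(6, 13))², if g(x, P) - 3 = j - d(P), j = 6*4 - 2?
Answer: 58537801/28900 ≈ 2025.5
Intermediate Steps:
j = 22 (j = 24 - 2 = 22)
d(q) = -21 + 7*q (d(q) = 7*(3*(-1) + q) = 7*(-3 + q) = -21 + 7*q)
g(x, P) = 46 - 7*P (g(x, P) = 3 + (22 - (-21 + 7*P)) = 3 + (22 + (21 - 7*P)) = 3 + (43 - 7*P) = 46 - 7*P)
(1/(-58 - 1*112) + g(6, 13))² = (1/(-58 - 1*112) + (46 - 7*13))² = (1/(-58 - 112) + (46 - 91))² = (1/(-170) - 45)² = (-1/170 - 45)² = (-7651/170)² = 58537801/28900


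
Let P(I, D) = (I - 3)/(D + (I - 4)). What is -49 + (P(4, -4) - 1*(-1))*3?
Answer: -187/4 ≈ -46.750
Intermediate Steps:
P(I, D) = (-3 + I)/(-4 + D + I) (P(I, D) = (-3 + I)/(D + (-4 + I)) = (-3 + I)/(-4 + D + I))
-49 + (P(4, -4) - 1*(-1))*3 = -49 + ((-3 + 4)/(-4 - 4 + 4) - 1*(-1))*3 = -49 + (1/(-4) + 1)*3 = -49 + (-1/4*1 + 1)*3 = -49 + (-1/4 + 1)*3 = -49 + (3/4)*3 = -49 + 9/4 = -187/4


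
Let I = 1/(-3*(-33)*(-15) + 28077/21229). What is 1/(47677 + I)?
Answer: 31496988/1501681875647 ≈ 2.0974e-5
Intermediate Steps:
I = -21229/31496988 (I = 1/(99*(-15) + 28077*(1/21229)) = 1/(-1485 + 28077/21229) = 1/(-31496988/21229) = -21229/31496988 ≈ -0.00067400)
1/(47677 + I) = 1/(47677 - 21229/31496988) = 1/(1501681875647/31496988) = 31496988/1501681875647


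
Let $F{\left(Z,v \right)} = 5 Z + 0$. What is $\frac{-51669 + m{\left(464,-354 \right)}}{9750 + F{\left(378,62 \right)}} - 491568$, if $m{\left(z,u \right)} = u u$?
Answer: $- \frac{1907259291}{3880} \approx -4.9156 \cdot 10^{5}$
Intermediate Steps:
$F{\left(Z,v \right)} = 5 Z$
$m{\left(z,u \right)} = u^{2}$
$\frac{-51669 + m{\left(464,-354 \right)}}{9750 + F{\left(378,62 \right)}} - 491568 = \frac{-51669 + \left(-354\right)^{2}}{9750 + 5 \cdot 378} - 491568 = \frac{-51669 + 125316}{9750 + 1890} - 491568 = \frac{73647}{11640} - 491568 = 73647 \cdot \frac{1}{11640} - 491568 = \frac{24549}{3880} - 491568 = - \frac{1907259291}{3880}$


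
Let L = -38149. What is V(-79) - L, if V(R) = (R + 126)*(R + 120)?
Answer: 40076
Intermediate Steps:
V(R) = (120 + R)*(126 + R) (V(R) = (126 + R)*(120 + R) = (120 + R)*(126 + R))
V(-79) - L = (15120 + (-79)**2 + 246*(-79)) - 1*(-38149) = (15120 + 6241 - 19434) + 38149 = 1927 + 38149 = 40076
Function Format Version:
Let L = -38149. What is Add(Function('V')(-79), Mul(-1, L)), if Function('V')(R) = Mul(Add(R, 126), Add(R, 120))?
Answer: 40076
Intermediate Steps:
Function('V')(R) = Mul(Add(120, R), Add(126, R)) (Function('V')(R) = Mul(Add(126, R), Add(120, R)) = Mul(Add(120, R), Add(126, R)))
Add(Function('V')(-79), Mul(-1, L)) = Add(Add(15120, Pow(-79, 2), Mul(246, -79)), Mul(-1, -38149)) = Add(Add(15120, 6241, -19434), 38149) = Add(1927, 38149) = 40076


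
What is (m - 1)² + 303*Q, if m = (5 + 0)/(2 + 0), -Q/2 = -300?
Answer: 727209/4 ≈ 1.8180e+5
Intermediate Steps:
Q = 600 (Q = -2*(-300) = 600)
m = 5/2 ≈ 2.5000
(m - 1)² + 303*Q = (5/2 - 1)² + 303*600 = (3/2)² + 181800 = 9/4 + 181800 = 727209/4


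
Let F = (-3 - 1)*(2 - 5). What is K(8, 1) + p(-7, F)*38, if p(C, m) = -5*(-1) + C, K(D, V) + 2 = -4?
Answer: -82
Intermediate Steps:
K(D, V) = -6 (K(D, V) = -2 - 4 = -6)
F = 12 (F = -4*(-3) = 12)
p(C, m) = 5 + C
K(8, 1) + p(-7, F)*38 = -6 + (5 - 7)*38 = -6 - 2*38 = -6 - 76 = -82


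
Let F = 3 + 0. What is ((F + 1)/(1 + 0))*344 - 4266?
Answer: -2890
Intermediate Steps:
F = 3
((F + 1)/(1 + 0))*344 - 4266 = ((3 + 1)/(1 + 0))*344 - 4266 = (4/1)*344 - 4266 = (4*1)*344 - 4266 = 4*344 - 4266 = 1376 - 4266 = -2890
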